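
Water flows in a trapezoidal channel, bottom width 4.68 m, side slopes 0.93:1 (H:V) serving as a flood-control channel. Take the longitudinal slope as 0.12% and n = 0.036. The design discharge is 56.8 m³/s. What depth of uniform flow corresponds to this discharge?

y_n = 4.11 m

Manning's equation rearranged: A R^(2/3) = nQ / (1·√S) = 0.036 × 56.8 / (√0.0012) = 59.03.
Try y = 4.82 m: A R^(2/3) = 80.81 — over.
Try y = 4.11 m: A R^(2/3) = 59.06 — close enough.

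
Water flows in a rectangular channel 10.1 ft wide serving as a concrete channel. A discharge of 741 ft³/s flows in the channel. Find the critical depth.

y_c = 5.51 ft

For a rectangular channel, critical depth y_c = (q²/g)^(1/3) where q = Q/b = 741/10.1 = 73.37 ft²/s.
So y_c = (73.37²/32.2)^(1/3) = 5.51 ft.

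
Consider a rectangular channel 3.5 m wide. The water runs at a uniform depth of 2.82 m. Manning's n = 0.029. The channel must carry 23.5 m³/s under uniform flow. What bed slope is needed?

Flow area A = b·y = 3.5 × 2.82 = 9.87 m². Wetted perimeter P = b + 2y = 3.5 + 2×2.82 = 9.14 m.
Hydraulic radius R = A/P = 9.87/9.14 = 1.08 m.
From Manning's equation, S = [nQ / (1 A R^(2/3))]² = [0.029 × 23.5 / (1 × 9.87 × 1.08^(2/3))]² = 0.0043.

S = 0.0043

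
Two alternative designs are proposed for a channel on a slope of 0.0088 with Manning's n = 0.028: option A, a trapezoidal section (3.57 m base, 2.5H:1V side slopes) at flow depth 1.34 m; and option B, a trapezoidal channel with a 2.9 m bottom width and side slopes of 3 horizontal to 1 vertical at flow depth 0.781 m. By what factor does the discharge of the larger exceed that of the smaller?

3.16

Channel A: With bottom width b = 3.57 m and side slope z = 2.5: A = (b + zy)y = (3.57 + 2.5×1.34)×1.34 = 9.273 m²; P = b + 2y√(1+z²) = 3.57 + 2×1.34×2.693 = 10.79 m. Hydraulic radius R = A/P = 9.273/10.79 = 0.8597 m. Q_A = (1/0.028)·9.273·0.8597^(2/3)·√0.0088 = 28.09 m³/s.
Channel B: With bottom width b = 2.9 m and side slope z = 3: A = (b + zy)y = (2.9 + 3×0.781)×0.781 = 4.095 m²; P = b + 2y√(1+z²) = 2.9 + 2×0.781×3.162 = 7.839 m. Hydraulic radius R = A/P = 4.095/7.839 = 0.5223 m. Q_B = (1/0.028)·4.095·0.5223^(2/3)·√0.0088 = 8.898 m³/s.
The larger discharge is 28.09 m³/s and the smaller is 8.898 m³/s; the ratio is 3.16.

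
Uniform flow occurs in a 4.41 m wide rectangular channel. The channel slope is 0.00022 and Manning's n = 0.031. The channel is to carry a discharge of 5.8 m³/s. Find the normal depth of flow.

y_n = 2.48 m

Manning's equation rearranged: A R^(2/3) = nQ / (1·√S) = 0.031 × 5.8 / (√0.00022) = 12.12.
At y = 1.82 m: A R^(2/3) = 8.01 — low.
At y = 3.04 m: A R^(2/3) = 15.79 — high.
At y = 2.48 m: A R^(2/3) = 12.12 — close enough.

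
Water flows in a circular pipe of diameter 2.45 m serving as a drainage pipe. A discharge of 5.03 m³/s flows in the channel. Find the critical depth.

At critical depth, Q² T / (g A³) = 1, i.e. A³/T = Q²/g = 5.03²/9.81 = 2.579.
At y = 0.707 m: A³/T = 0.6447 — low.
At y = 1.15 m: A³/T = 4.199 — high.
At y = 1.01 m: A³/T = 2.554 — ≈ 2.579.

y_c = 1.01 m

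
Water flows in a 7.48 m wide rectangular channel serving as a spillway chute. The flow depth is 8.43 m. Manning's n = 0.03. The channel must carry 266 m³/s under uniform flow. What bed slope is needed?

Flow area A = b·y = 7.48 × 8.43 = 63.06 m². Wetted perimeter P = b + 2y = 7.48 + 2×8.43 = 24.34 m.
Hydraulic radius R = A/P = 63.06/24.34 = 2.591 m.
From Manning's equation, S = [nQ / (1 A R^(2/3))]² = [0.03 × 266 / (1 × 63.06 × 2.591^(2/3))]² = 0.0045.

S = 0.0045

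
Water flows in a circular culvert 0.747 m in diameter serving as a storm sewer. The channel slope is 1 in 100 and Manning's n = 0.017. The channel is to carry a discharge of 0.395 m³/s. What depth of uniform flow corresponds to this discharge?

y_n = 0.36 m

Manning's equation rearranged: A R^(2/3) = nQ / (1·√S) = 0.017 × 0.395 / (√0.01) = 0.06715.
At y = 0.399 m: A R^(2/3) = 0.07995 — over.
At y = 0.287 m: A R^(2/3) = 0.04481 — short.
At y = 0.36 m: A R^(2/3) = 0.06722 — close enough.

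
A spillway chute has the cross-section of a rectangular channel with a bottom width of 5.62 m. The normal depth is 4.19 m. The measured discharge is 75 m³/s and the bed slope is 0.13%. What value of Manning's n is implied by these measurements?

Flow area A = b·y = 5.62 × 4.19 = 23.55 m². Wetted perimeter P = b + 2y = 5.62 + 2×4.19 = 14 m.
Hydraulic radius R = A/P = 23.55/14 = 1.682 m.
Rearranging Manning's equation: n = (1/Q) A R^(2/3) S^(1/2) = (1/75) × 23.55 × 1.682^(2/3) × √0.0013 = 0.016.

n = 0.016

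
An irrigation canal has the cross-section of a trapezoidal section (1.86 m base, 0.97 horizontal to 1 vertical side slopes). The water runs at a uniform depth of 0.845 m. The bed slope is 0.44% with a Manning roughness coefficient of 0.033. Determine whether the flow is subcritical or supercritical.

With bottom width b = 1.86 m and side slope z = 0.97: A = (b + zy)y = (1.86 + 0.97×0.845)×0.845 = 2.264 m²; P = b + 2y√(1+z²) = 1.86 + 2×0.845×1.393 = 4.214 m.
Hydraulic radius R = A/P = 2.264/4.214 = 0.5373 m.
V = (1/n) R^(2/3) √S = (1/0.033) × 0.5373^(2/3) × √0.0044 = 1.328 m/s. Hydraulic depth D_h = A/T = 2.264/3.499 = 0.6471 m.
Froude number Fr = V/√(g·D_h) = 1.328/√(9.81×0.6471) = 0.527, which is less than 1, so the flow is subcritical.

subcritical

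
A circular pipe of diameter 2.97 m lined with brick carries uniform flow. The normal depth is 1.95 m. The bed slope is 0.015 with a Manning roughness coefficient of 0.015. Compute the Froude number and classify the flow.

supercritical

For a circular section of diameter D = 2.97 m at depth y = 1.95 m, the central angle is θ = 2 arccos(1 − 2y/D) = 3.779 rad. Then A = (D²/8)(θ − sin θ) = 4.822 m² and P = Dθ/2 = 5.611 m.
Hydraulic radius R = A/P = 4.822/5.611 = 0.8594 m.
V = (1/n) R^(2/3) √S = (1/0.015) × 0.8594^(2/3) × √0.015 = 7.38 m/s. Hydraulic depth D_h = A/T = 4.822/2.821 = 1.71 m.
Froude number Fr = V/√(g·D_h) = 7.38/√(9.81×1.71) = 1.8, which is greater than 1, so the flow is supercritical.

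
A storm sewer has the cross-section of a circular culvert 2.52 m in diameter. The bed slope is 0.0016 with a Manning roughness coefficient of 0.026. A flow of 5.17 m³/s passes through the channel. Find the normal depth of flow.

Manning's equation rearranged: A R^(2/3) = nQ / (1·√S) = 0.026 × 5.17 / (√0.0016) = 3.36.
Trying y = 2.2 m: A R^(2/3) = 3.846 — too large.
Trying y = 1.9 m: A R^(2/3) = 3.363 — matches.

y_n = 1.9 m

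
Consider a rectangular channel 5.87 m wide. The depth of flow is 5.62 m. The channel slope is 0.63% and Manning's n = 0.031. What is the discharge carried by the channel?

Flow area A = b·y = 5.87 × 5.62 = 32.99 m². Wetted perimeter P = b + 2y = 5.87 + 2×5.62 = 17.11 m.
Hydraulic radius R = A/P = 32.99/17.11 = 1.928 m.
Manning's equation: Q = (1/n) A R^(2/3) S^(1/2) = (1/0.031) × 32.99 × 1.928^(2/3) × 0.0063^(1/2) = 131 m³/s.

Q = 131 m³/s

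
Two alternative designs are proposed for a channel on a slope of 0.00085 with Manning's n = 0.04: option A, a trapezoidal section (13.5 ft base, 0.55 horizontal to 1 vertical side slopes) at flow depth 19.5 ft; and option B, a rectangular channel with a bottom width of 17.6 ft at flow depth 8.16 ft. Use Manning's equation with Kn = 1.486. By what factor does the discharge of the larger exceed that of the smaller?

5.09

Channel A: With bottom width b = 13.5 ft and side slope z = 0.55: A = (b + zy)y = (13.5 + 0.55×19.5)×19.5 = 472.4 ft²; P = b + 2y√(1+z²) = 13.5 + 2×19.5×1.141 = 58.01 ft. Hydraulic radius R = A/P = 472.4/58.01 = 8.143 ft. Q_A = (1.486/0.04)·472.4·8.143^(2/3)·√0.00085 = 2071 ft³/s.
Channel B: Flow area A = b·y = 17.6 × 8.16 = 143.6 ft². Wetted perimeter P = b + 2y = 17.6 + 2×8.16 = 33.92 ft. Hydraulic radius R = A/P = 143.6/33.92 = 4.234 ft. Q_B = (1.486/0.04)·143.6·4.234^(2/3)·√0.00085 = 407.1 ft³/s.
The larger discharge is 2071 ft³/s and the smaller is 407.1 ft³/s; the ratio is 5.09.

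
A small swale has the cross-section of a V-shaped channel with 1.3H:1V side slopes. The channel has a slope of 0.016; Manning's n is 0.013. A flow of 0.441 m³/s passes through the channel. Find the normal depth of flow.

y_n = 0.358 m

Manning's equation rearranged: A R^(2/3) = nQ / (1·√S) = 0.013 × 0.441 / (√0.016) = 0.04532.
At y = 0.437 m: A R^(2/3) = 0.07714 — high.
At y = 0.358 m: A R^(2/3) = 0.04532 — matches.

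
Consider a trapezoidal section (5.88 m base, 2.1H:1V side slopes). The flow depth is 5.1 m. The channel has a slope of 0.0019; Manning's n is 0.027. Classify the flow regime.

subcritical

With bottom width b = 5.88 m and side slope z = 2.1: A = (b + zy)y = (5.88 + 2.1×5.1)×5.1 = 84.61 m²; P = b + 2y√(1+z²) = 5.88 + 2×5.1×2.326 = 29.6 m.
Hydraulic radius R = A/P = 84.61/29.6 = 2.858 m.
V = (1/n) R^(2/3) √S = (1/0.027) × 2.858^(2/3) × √0.0019 = 3.251 m/s. Hydraulic depth D_h = A/T = 84.61/27.3 = 3.099 m.
Froude number Fr = V/√(g·D_h) = 3.251/√(9.81×3.099) = 0.59, which is less than 1, so the flow is subcritical.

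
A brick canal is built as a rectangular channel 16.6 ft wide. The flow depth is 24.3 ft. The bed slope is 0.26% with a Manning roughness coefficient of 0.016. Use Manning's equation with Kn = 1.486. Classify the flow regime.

subcritical

Flow area A = b·y = 16.6 × 24.3 = 403.4 ft². Wetted perimeter P = b + 2y = 16.6 + 2×24.3 = 65.2 ft.
Hydraulic radius R = A/P = 403.4/65.2 = 6.187 ft.
V = (1.486/n) R^(2/3) √S = (1.486/0.016) × 6.187^(2/3) × √0.0026 = 15.96 ft/s. Hydraulic depth D_h = A/T = 403.4/16.6 = 24.3 ft.
Froude number Fr = V/√(g·D_h) = 15.96/√(32.2×24.3) = 0.571, which is less than 1, so the flow is subcritical.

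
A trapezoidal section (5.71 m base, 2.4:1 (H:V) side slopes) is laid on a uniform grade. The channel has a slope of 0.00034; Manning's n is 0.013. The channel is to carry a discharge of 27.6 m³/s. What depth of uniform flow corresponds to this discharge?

y_n = 1.76 m

Manning's equation rearranged: A R^(2/3) = nQ / (1·√S) = 0.013 × 27.6 / (√0.00034) = 19.46.
Trying y = 2.22 m: A R^(2/3) = 30.96 — over.
Trying y = 1.56 m: A R^(2/3) = 15.4 — short.
Trying y = 1.76 m: A R^(2/3) = 19.48 — ≈ 19.46.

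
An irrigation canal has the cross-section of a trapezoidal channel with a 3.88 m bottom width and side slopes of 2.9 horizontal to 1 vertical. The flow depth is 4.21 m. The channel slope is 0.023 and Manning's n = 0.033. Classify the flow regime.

supercritical

With bottom width b = 3.88 m and side slope z = 2.9: A = (b + zy)y = (3.88 + 2.9×4.21)×4.21 = 67.73 m²; P = b + 2y√(1+z²) = 3.88 + 2×4.21×3.068 = 29.71 m.
Hydraulic radius R = A/P = 67.73/29.71 = 2.28 m.
V = (1/n) R^(2/3) √S = (1/0.033) × 2.28^(2/3) × √0.023 = 7.961 m/s. Hydraulic depth D_h = A/T = 67.73/28.3 = 2.394 m.
Froude number Fr = V/√(g·D_h) = 7.961/√(9.81×2.394) = 1.64, which is greater than 1, so the flow is supercritical.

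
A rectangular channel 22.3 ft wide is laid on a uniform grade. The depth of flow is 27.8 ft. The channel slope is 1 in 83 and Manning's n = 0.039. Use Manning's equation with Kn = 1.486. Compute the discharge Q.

Flow area A = b·y = 22.3 × 27.8 = 619.9 ft². Wetted perimeter P = b + 2y = 22.3 + 2×27.8 = 77.9 ft.
Hydraulic radius R = A/P = 619.9/77.9 = 7.958 ft.
Manning's equation: Q = (1.486/n) A R^(2/3) S^(1/2) = (1.486/0.039) × 619.9 × 7.958^(2/3) × 0.01205^(1/2) = 10300 ft³/s.

Q = 10300 ft³/s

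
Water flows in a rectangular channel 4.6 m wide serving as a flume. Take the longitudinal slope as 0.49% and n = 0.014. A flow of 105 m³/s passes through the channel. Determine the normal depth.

y_n = 3.63 m

Manning's equation rearranged: A R^(2/3) = nQ / (1·√S) = 0.014 × 105 / (√0.0049) = 21.
Trying y = 3.24 m: A R^(2/3) = 18.16 — too small.
Trying y = 4.64 m: A R^(2/3) = 28.44 — too large.
Trying y = 3.63 m: A R^(2/3) = 20.98 — matches.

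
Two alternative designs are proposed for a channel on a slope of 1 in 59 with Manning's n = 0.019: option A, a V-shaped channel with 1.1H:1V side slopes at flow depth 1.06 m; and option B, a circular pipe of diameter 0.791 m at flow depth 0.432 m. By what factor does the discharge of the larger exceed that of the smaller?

Channel A: For a triangular section with side slope z = 1.1: A = zy² = 1.1×1.06² = 1.236 m²; P = 2y√(1+z²) = 2×1.06×1.487 = 3.152 m. Hydraulic radius R = A/P = 1.236/3.152 = 0.3922 m. Q_A = (1/0.019)·1.236·0.3922^(2/3)·√0.01695 = 4.537 m³/s.
Channel B: For a circular section of diameter D = 0.791 m at depth y = 0.432 m, the central angle is θ = 2 arccos(1 − 2y/D) = 3.326 rad. Then A = (D²/8)(θ − sin θ) = 0.2745 m² and P = Dθ/2 = 1.316 m. Hydraulic radius R = A/P = 0.2745/1.316 = 0.2087 m. Q_B = (1/0.019)·0.2745·0.2087^(2/3)·√0.01695 = 0.6618 m³/s.
The larger discharge is 4.537 m³/s and the smaller is 0.6618 m³/s; the ratio is 6.86.

6.86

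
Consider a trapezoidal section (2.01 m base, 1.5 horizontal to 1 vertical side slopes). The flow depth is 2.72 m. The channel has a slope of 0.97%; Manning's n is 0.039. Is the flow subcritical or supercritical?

With bottom width b = 2.01 m and side slope z = 1.5: A = (b + zy)y = (2.01 + 1.5×2.72)×2.72 = 16.56 m²; P = b + 2y√(1+z²) = 2.01 + 2×2.72×1.803 = 11.82 m.
Hydraulic radius R = A/P = 16.56/11.82 = 1.402 m.
V = (1/n) R^(2/3) √S = (1/0.039) × 1.402^(2/3) × √0.0097 = 3.163 m/s. Hydraulic depth D_h = A/T = 16.56/10.17 = 1.629 m.
Froude number Fr = V/√(g·D_h) = 3.163/√(9.81×1.629) = 0.791, which is less than 1, so the flow is subcritical.

subcritical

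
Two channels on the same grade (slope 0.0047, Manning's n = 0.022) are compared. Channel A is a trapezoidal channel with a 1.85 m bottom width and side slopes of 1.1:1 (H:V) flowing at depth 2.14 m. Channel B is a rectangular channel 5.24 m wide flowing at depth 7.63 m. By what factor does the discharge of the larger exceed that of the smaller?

Channel A: With bottom width b = 1.85 m and side slope z = 1.1: A = (b + zy)y = (1.85 + 1.1×2.14)×2.14 = 8.997 m²; P = b + 2y√(1+z²) = 1.85 + 2×2.14×1.487 = 8.213 m. Hydraulic radius R = A/P = 8.997/8.213 = 1.095 m. Q_A = (1/0.022)·8.997·1.095^(2/3)·√0.0047 = 29.79 m³/s.
Channel B: Flow area A = b·y = 5.24 × 7.63 = 39.98 m². Wetted perimeter P = b + 2y = 5.24 + 2×7.63 = 20.5 m. Hydraulic radius R = A/P = 39.98/20.5 = 1.95 m. Q_B = (1/0.022)·39.98·1.95^(2/3)·√0.0047 = 194.5 m³/s.
The larger discharge is 194.5 m³/s and the smaller is 29.79 m³/s; the ratio is 6.53.

6.53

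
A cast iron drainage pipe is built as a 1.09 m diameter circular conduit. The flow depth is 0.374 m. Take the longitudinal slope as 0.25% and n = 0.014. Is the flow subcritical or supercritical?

subcritical

For a circular section of diameter D = 1.09 m at depth y = 0.374 m, the central angle is θ = 2 arccos(1 − 2y/D) = 2.503 rad. Then A = (D²/8)(θ − sin θ) = 0.2833 m² and P = Dθ/2 = 1.364 m.
Hydraulic radius R = A/P = 0.2833/1.364 = 0.2076 m.
V = (1/n) R^(2/3) √S = (1/0.014) × 0.2076^(2/3) × √0.0025 = 1.252 m/s. Hydraulic depth D_h = A/T = 0.2833/1.035 = 0.2737 m.
Froude number Fr = V/√(g·D_h) = 1.252/√(9.81×0.2737) = 0.764, which is less than 1, so the flow is subcritical.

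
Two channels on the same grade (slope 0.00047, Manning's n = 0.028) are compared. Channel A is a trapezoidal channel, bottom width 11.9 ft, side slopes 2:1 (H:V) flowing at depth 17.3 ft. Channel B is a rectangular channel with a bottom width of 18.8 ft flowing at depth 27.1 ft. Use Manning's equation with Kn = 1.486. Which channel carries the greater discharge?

channel A

Channel A: With bottom width b = 11.9 ft and side slope z = 2: A = (b + zy)y = (11.9 + 2×17.3)×17.3 = 804.5 ft²; P = b + 2y√(1+z²) = 11.9 + 2×17.3×2.236 = 89.27 ft. Hydraulic radius R = A/P = 804.5/89.27 = 9.012 ft. Q_A = (1.486/0.028)·804.5·9.012^(2/3)·√0.00047 = 4008 ft³/s.
Channel B: Flow area A = b·y = 18.8 × 27.1 = 509.5 ft². Wetted perimeter P = b + 2y = 18.8 + 2×27.1 = 73 ft. Hydraulic radius R = A/P = 509.5/73 = 6.979 ft. Q_B = (1.486/0.028)·509.5·6.979^(2/3)·√0.00047 = 2141 ft³/s.
Q_A = 4008 ft³/s vs Q_B = 2141 ft³/s, so channel A carries more.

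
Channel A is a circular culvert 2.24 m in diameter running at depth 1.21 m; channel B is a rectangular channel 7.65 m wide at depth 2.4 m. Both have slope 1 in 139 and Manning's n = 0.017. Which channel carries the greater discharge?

Channel A: For a circular section of diameter D = 2.24 m at depth y = 1.21 m, the central angle is θ = 2 arccos(1 − 2y/D) = 3.302 rad. Then A = (D²/8)(θ − sin θ) = 2.172 m² and P = Dθ/2 = 3.699 m. Hydraulic radius R = A/P = 2.172/3.699 = 0.5872 m. Q_A = (1/0.017)·2.172·0.5872^(2/3)·√0.007194 = 7.598 m³/s.
Channel B: Flow area A = b·y = 7.65 × 2.4 = 18.36 m². Wetted perimeter P = b + 2y = 7.65 + 2×2.4 = 12.45 m. Hydraulic radius R = A/P = 18.36/12.45 = 1.475 m. Q_B = (1/0.017)·18.36·1.475^(2/3)·√0.007194 = 118.7 m³/s.
Q_A = 7.598 m³/s vs Q_B = 118.7 m³/s, so channel B carries more.

channel B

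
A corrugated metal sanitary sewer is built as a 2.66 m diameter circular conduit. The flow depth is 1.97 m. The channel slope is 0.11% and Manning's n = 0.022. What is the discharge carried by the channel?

Q = 5.73 m³/s

For a circular section of diameter D = 2.66 m at depth y = 1.97 m, the central angle is θ = 2 arccos(1 − 2y/D) = 4.146 rad. Then A = (D²/8)(θ − sin θ) = 4.413 m² and P = Dθ/2 = 5.514 m.
Hydraulic radius R = A/P = 4.413/5.514 = 0.8003 m.
Manning's equation: Q = (1/n) A R^(2/3) S^(1/2) = (1/0.022) × 4.413 × 0.8003^(2/3) × 0.0011^(1/2) = 5.73 m³/s.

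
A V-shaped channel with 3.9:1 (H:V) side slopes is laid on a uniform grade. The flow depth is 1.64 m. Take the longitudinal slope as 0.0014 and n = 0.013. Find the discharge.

For a triangular section with side slope z = 3.9: A = zy² = 3.9×1.64² = 10.49 m²; P = 2y√(1+z²) = 2×1.64×4.026 = 13.21 m.
Hydraulic radius R = A/P = 10.49/13.21 = 0.7943 m.
Manning's equation: Q = (1/n) A R^(2/3) S^(1/2) = (1/0.013) × 10.49 × 0.7943^(2/3) × 0.0014^(1/2) = 25.9 m³/s.

Q = 25.9 m³/s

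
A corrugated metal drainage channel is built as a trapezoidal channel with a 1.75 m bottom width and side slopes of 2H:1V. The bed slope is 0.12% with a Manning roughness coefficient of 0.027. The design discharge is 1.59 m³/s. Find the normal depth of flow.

Manning's equation rearranged: A R^(2/3) = nQ / (1·√S) = 0.027 × 1.59 / (√0.0012) = 1.239.
At y = 0.472 m: A R^(2/3) = 0.6064 — low.
At y = 0.809 m: A R^(2/3) = 1.734 — high.
At y = 0.684 m: A R^(2/3) = 1.24 — close enough.

y_n = 0.684 m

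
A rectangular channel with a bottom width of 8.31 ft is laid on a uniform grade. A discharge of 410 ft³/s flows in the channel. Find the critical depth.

For a rectangular channel, critical depth y_c = (q²/g)^(1/3) where q = Q/b = 410/8.31 = 49.34 ft²/s.
So y_c = (49.34²/32.2)^(1/3) = 4.23 ft.

y_c = 4.23 ft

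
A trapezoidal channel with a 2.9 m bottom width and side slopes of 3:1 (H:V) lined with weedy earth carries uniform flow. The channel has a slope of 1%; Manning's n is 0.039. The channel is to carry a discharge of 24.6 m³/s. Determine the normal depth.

y_n = 1.45 m

Manning's equation rearranged: A R^(2/3) = nQ / (1·√S) = 0.039 × 24.6 / (√0.01) = 9.594.
Trying y = 1.24 m: A R^(2/3) = 6.861 — too small.
Trying y = 1.45 m: A R^(2/3) = 9.587 — matches.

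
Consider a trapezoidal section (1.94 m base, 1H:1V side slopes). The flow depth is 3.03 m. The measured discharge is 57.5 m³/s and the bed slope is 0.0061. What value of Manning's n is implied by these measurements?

n = 0.026

With bottom width b = 1.94 m and side slope z = 1: A = (b + zy)y = (1.94 + 1×3.03)×3.03 = 15.06 m²; P = b + 2y√(1+z²) = 1.94 + 2×3.03×1.414 = 10.51 m.
Hydraulic radius R = A/P = 15.06/10.51 = 1.433 m.
Rearranging Manning's equation: n = (1/Q) A R^(2/3) S^(1/2) = (1/57.5) × 15.06 × 1.433^(2/3) × √0.0061 = 0.026.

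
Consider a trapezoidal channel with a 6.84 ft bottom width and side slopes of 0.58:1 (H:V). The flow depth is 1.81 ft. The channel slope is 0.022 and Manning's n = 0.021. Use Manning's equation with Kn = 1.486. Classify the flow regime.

With bottom width b = 6.84 ft and side slope z = 0.58: A = (b + zy)y = (6.84 + 0.58×1.81)×1.81 = 14.28 ft²; P = b + 2y√(1+z²) = 6.84 + 2×1.81×1.156 = 11.02 ft.
Hydraulic radius R = A/P = 14.28/11.02 = 1.295 ft.
V = (1.486/n) R^(2/3) √S = (1.486/0.021) × 1.295^(2/3) × √0.022 = 12.47 ft/s. Hydraulic depth D_h = A/T = 14.28/8.94 = 1.597 ft.
Froude number Fr = V/√(g·D_h) = 12.47/√(32.2×1.597) = 1.74, which is greater than 1, so the flow is supercritical.

supercritical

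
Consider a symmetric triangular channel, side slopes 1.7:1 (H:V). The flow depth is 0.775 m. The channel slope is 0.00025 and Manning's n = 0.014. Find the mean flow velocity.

V = 0.544 m/s

For a triangular section with side slope z = 1.7: A = zy² = 1.7×0.775² = 1.021 m²; P = 2y√(1+z²) = 2×0.775×1.972 = 3.057 m.
Hydraulic radius R = A/P = 1.021/3.057 = 0.334 m.
From Manning's equation, V = (1/n) R^(2/3) S^(1/2) = (1/0.014) × 0.334^(2/3) × 0.00025^(1/2) = 0.544 m/s.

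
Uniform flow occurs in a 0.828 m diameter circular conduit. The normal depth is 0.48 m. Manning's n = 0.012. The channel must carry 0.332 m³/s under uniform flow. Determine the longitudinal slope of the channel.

For a circular section of diameter D = 0.828 m at depth y = 0.48 m, the central angle is θ = 2 arccos(1 − 2y/D) = 3.462 rad. Then A = (D²/8)(θ − sin θ) = 0.3236 m² and P = Dθ/2 = 1.433 m.
Hydraulic radius R = A/P = 0.3236/1.433 = 0.2258 m.
From Manning's equation, S = [nQ / (1 A R^(2/3))]² = [0.012 × 0.332 / (1 × 0.3236 × 0.2258^(2/3))]² = 0.0011.

S = 0.0011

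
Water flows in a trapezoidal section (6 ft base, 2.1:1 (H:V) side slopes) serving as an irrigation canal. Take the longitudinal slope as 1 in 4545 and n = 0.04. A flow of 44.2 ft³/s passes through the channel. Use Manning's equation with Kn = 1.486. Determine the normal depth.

Manning's equation rearranged: A R^(2/3) = nQ / (1.486·√S) = 0.04 × 44.2 / (1.486 × √0.00022) = 80.21.
Try y = 4.13 ft: A R^(2/3) = 108.7 — over.
Try y = 2.77 ft: A R^(2/3) = 47.23 — short.
Try y = 3.58 ft: A R^(2/3) = 80.27 — matches.

y_n = 3.58 ft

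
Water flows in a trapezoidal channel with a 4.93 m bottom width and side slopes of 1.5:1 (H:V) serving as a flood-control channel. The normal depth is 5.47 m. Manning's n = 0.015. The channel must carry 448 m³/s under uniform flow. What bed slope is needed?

With bottom width b = 4.93 m and side slope z = 1.5: A = (b + zy)y = (4.93 + 1.5×5.47)×5.47 = 71.85 m²; P = b + 2y√(1+z²) = 4.93 + 2×5.47×1.803 = 24.65 m.
Hydraulic radius R = A/P = 71.85/24.65 = 2.914 m.
From Manning's equation, S = [nQ / (1 A R^(2/3))]² = [0.015 × 448 / (1 × 71.85 × 2.914^(2/3))]² = 0.0021.

S = 0.0021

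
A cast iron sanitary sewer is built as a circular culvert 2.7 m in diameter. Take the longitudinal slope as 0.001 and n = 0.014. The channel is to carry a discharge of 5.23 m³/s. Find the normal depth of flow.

y_n = 1.39 m

Manning's equation rearranged: A R^(2/3) = nQ / (1·√S) = 0.014 × 5.23 / (√0.001) = 2.315.
Try y = 1.22 m: A R^(2/3) = 1.848 — too small.
Try y = 1.59 m: A R^(2/3) = 2.876 — too large.
Try y = 1.39 m: A R^(2/3) = 2.314 — ≈ 2.315.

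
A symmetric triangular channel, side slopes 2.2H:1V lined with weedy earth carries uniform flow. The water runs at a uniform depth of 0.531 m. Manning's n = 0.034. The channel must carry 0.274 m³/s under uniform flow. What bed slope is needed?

For a triangular section with side slope z = 2.2: A = zy² = 2.2×0.531² = 0.6203 m²; P = 2y√(1+z²) = 2×0.531×2.417 = 2.566 m.
Hydraulic radius R = A/P = 0.6203/2.566 = 0.2417 m.
From Manning's equation, S = [nQ / (1 A R^(2/3))]² = [0.034 × 0.274 / (1 × 0.6203 × 0.2417^(2/3))]² = 0.0015.

S = 0.0015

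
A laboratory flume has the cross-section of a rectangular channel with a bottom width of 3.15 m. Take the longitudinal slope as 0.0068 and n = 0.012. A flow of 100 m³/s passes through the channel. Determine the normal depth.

Manning's equation rearranged: A R^(2/3) = nQ / (1·√S) = 0.012 × 100 / (√0.0068) = 14.55.
Try y = 2.88 m: A R^(2/3) = 9.182 — short.
Try y = 4.86 m: A R^(2/3) = 17.19 — over.
Try y = 4.22 m: A R^(2/3) = 14.57 — matches.

y_n = 4.22 m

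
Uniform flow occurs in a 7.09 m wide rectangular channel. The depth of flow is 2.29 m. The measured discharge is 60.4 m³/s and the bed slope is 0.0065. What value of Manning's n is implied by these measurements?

n = 0.027

Flow area A = b·y = 7.09 × 2.29 = 16.24 m². Wetted perimeter P = b + 2y = 7.09 + 2×2.29 = 11.67 m.
Hydraulic radius R = A/P = 16.24/11.67 = 1.391 m.
Rearranging Manning's equation: n = (1/Q) A R^(2/3) S^(1/2) = (1/60.4) × 16.24 × 1.391^(2/3) × √0.0065 = 0.027.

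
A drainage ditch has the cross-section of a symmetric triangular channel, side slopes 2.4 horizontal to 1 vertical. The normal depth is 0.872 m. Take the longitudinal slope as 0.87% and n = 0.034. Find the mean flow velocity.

For a triangular section with side slope z = 2.4: A = zy² = 2.4×0.872² = 1.825 m²; P = 2y√(1+z²) = 2×0.872×2.6 = 4.534 m.
Hydraulic radius R = A/P = 1.825/4.534 = 0.4025 m.
From Manning's equation, V = (1/n) R^(2/3) S^(1/2) = (1/0.034) × 0.4025^(2/3) × 0.0087^(1/2) = 1.5 m/s.

V = 1.5 m/s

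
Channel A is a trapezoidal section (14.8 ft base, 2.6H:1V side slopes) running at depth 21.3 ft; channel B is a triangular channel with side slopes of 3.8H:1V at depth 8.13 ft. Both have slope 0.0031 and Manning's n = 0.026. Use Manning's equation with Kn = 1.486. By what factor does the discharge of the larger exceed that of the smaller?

12

Channel A: With bottom width b = 14.8 ft and side slope z = 2.6: A = (b + zy)y = (14.8 + 2.6×21.3)×21.3 = 1495 ft²; P = b + 2y√(1+z²) = 14.8 + 2×21.3×2.786 = 133.5 ft. Hydraulic radius R = A/P = 1495/133.5 = 11.2 ft. Q_A = (1.486/0.026)·1495·11.2^(2/3)·√0.0031 = 23810 ft³/s.
Channel B: For a triangular section with side slope z = 3.8: A = zy² = 3.8×8.13² = 251.2 ft²; P = 2y√(1+z²) = 2×8.13×3.929 = 63.89 ft. Hydraulic radius R = A/P = 251.2/63.89 = 3.931 ft. Q_B = (1.486/0.026)·251.2·3.931^(2/3)·√0.0031 = 1991 ft³/s.
The larger discharge is 23810 ft³/s and the smaller is 1991 ft³/s; the ratio is 12.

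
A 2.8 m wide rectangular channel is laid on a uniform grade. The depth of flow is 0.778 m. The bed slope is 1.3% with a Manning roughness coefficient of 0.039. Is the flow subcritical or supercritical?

subcritical

Flow area A = b·y = 2.8 × 0.778 = 2.178 m². Wetted perimeter P = b + 2y = 2.8 + 2×0.778 = 4.356 m.
Hydraulic radius R = A/P = 2.178/4.356 = 0.5001 m.
V = (1/n) R^(2/3) √S = (1/0.039) × 0.5001^(2/3) × √0.013 = 1.842 m/s. Hydraulic depth D_h = A/T = 2.178/2.8 = 0.778 m.
Froude number Fr = V/√(g·D_h) = 1.842/√(9.81×0.778) = 0.667, which is less than 1, so the flow is subcritical.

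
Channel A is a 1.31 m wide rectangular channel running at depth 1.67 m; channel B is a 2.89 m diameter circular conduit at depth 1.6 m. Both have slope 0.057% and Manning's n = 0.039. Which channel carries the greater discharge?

Channel A: Flow area A = b·y = 1.31 × 1.67 = 2.188 m². Wetted perimeter P = b + 2y = 1.31 + 2×1.67 = 4.65 m. Hydraulic radius R = A/P = 2.188/4.65 = 0.4705 m. Q_A = (1/0.039)·2.188·0.4705^(2/3)·√0.00057 = 0.8101 m³/s.
Channel B: For a circular section of diameter D = 2.89 m at depth y = 1.6 m, the central angle is θ = 2 arccos(1 − 2y/D) = 3.357 rad. Then A = (D²/8)(θ − sin θ) = 3.727 m² and P = Dθ/2 = 4.85 m. Hydraulic radius R = A/P = 3.727/4.85 = 0.7684 m. Q_B = (1/0.039)·3.727·0.7684^(2/3)·√0.00057 = 1.914 m³/s.
Q_A = 0.8101 m³/s vs Q_B = 1.914 m³/s, so channel B carries more.

channel B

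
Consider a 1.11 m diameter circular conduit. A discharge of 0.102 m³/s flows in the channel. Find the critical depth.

At critical depth, Q² T / (g A³) = 1, i.e. A³/T = Q²/g = 0.102²/9.81 = 0.001061.
At y = 0.207 m: A³/T = 0.002239 — too large.
At y = 0.171 m: A³/T = 0.001057 — close enough.

y_c = 0.171 m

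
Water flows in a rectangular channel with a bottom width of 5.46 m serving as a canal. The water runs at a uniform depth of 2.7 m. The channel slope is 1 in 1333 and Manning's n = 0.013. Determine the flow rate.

Q = 38.1 m³/s

Flow area A = b·y = 5.46 × 2.7 = 14.74 m². Wetted perimeter P = b + 2y = 5.46 + 2×2.7 = 10.86 m.
Hydraulic radius R = A/P = 14.74/10.86 = 1.357 m.
Manning's equation: Q = (1/n) A R^(2/3) S^(1/2) = (1/0.013) × 14.74 × 1.357^(2/3) × 0.0007502^(1/2) = 38.1 m³/s.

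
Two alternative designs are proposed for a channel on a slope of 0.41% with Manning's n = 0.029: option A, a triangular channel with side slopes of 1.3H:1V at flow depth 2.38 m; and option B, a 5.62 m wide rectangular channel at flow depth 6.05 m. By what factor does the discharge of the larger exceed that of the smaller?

7.41

Channel A: For a triangular section with side slope z = 1.3: A = zy² = 1.3×2.38² = 7.364 m²; P = 2y√(1+z²) = 2×2.38×1.64 = 7.807 m. Hydraulic radius R = A/P = 7.364/7.807 = 0.9432 m. Q_A = (1/0.029)·7.364·0.9432^(2/3)·√0.0041 = 15.64 m³/s.
Channel B: Flow area A = b·y = 5.62 × 6.05 = 34 m². Wetted perimeter P = b + 2y = 5.62 + 2×6.05 = 17.72 m. Hydraulic radius R = A/P = 34/17.72 = 1.919 m. Q_B = (1/0.029)·34·1.919^(2/3)·√0.0041 = 115.9 m³/s.
The larger discharge is 115.9 m³/s and the smaller is 15.64 m³/s; the ratio is 7.41.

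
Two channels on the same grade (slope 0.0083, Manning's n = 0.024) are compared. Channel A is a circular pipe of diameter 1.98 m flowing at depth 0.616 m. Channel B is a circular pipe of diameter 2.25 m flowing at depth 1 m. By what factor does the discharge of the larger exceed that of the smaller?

2.73

Channel A: For a circular section of diameter D = 1.98 m at depth y = 0.616 m, the central angle is θ = 2 arccos(1 − 2y/D) = 2.367 rad. Then A = (D²/8)(θ − sin θ) = 0.817 m² and P = Dθ/2 = 2.343 m. Hydraulic radius R = A/P = 0.817/2.343 = 0.3487 m. Q_A = (1/0.024)·0.817·0.3487^(2/3)·√0.0083 = 1.536 m³/s.
Channel B: For a circular section of diameter D = 2.25 m at depth y = 1 m, the central angle is θ = 2 arccos(1 − 2y/D) = 2.919 rad. Then A = (D²/8)(θ − sin θ) = 1.707 m² and P = Dθ/2 = 3.284 m. Hydraulic radius R = A/P = 1.707/3.284 = 0.5199 m. Q_B = (1/0.024)·1.707·0.5199^(2/3)·√0.0083 = 4.191 m³/s.
The larger discharge is 4.191 m³/s and the smaller is 1.536 m³/s; the ratio is 2.73.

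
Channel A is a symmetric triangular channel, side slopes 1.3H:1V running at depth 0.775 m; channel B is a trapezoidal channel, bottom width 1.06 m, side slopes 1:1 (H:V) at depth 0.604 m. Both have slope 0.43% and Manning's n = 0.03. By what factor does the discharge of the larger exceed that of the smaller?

Channel A: For a triangular section with side slope z = 1.3: A = zy² = 1.3×0.775² = 0.7808 m²; P = 2y√(1+z²) = 2×0.775×1.64 = 2.542 m. Hydraulic radius R = A/P = 0.7808/2.542 = 0.3071 m. Q_A = (1/0.03)·0.7808·0.3071^(2/3)·√0.0043 = 0.7769 m³/s.
Channel B: With bottom width b = 1.06 m and side slope z = 1: A = (b + zy)y = (1.06 + 1×0.604)×0.604 = 1.005 m²; P = b + 2y√(1+z²) = 1.06 + 2×0.604×1.414 = 2.768 m. Hydraulic radius R = A/P = 1.005/2.768 = 0.363 m. Q_B = (1/0.03)·1.005·0.363^(2/3)·√0.0043 = 1.118 m³/s.
The larger discharge is 1.118 m³/s and the smaller is 0.7769 m³/s; the ratio is 1.44.

1.44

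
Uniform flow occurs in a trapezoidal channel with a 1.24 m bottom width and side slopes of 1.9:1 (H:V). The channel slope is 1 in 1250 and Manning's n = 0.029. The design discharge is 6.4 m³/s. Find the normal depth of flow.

y_n = 1.65 m

Manning's equation rearranged: A R^(2/3) = nQ / (1·√S) = 0.029 × 6.4 / (√0.0008) = 6.562.
At y = 1.31 m: A R^(2/3) = 3.893 — low.
At y = 1.84 m: A R^(2/3) = 8.441 — high.
At y = 1.65 m: A R^(2/3) = 6.564 — matches.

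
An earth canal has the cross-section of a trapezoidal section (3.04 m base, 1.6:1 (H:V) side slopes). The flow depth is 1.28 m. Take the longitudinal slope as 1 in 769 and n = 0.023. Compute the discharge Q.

With bottom width b = 3.04 m and side slope z = 1.6: A = (b + zy)y = (3.04 + 1.6×1.28)×1.28 = 6.513 m²; P = b + 2y√(1+z²) = 3.04 + 2×1.28×1.887 = 7.87 m.
Hydraulic radius R = A/P = 6.513/7.87 = 0.8275 m.
Manning's equation: Q = (1/n) A R^(2/3) S^(1/2) = (1/0.023) × 6.513 × 0.8275^(2/3) × 0.0013^(1/2) = 9 m³/s.

Q = 9 m³/s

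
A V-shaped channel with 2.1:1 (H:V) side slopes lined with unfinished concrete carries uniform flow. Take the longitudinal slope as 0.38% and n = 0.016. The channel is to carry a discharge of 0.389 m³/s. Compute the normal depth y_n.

y_n = 0.391 m

Manning's equation rearranged: A R^(2/3) = nQ / (1·√S) = 0.016 × 0.389 / (√0.0038) = 0.101.
At y = 0.444 m: A R^(2/3) = 0.1418 — over.
At y = 0.275 m: A R^(2/3) = 0.03952 — short.
At y = 0.391 m: A R^(2/3) = 0.101 — ≈ 0.101.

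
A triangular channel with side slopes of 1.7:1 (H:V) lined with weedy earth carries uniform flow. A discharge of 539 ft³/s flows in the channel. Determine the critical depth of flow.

At critical depth, Q² T / (g A³) = 1, i.e. A³/T = Q²/g = 539²/32.2 = 9022.
At y = 6.69 ft: A³/T = 19360 — high.
At y = 4.95 ft: A³/T = 4294 — low.
At y = 5.74 ft: A³/T = 9004 — close enough.

y_c = 5.74 ft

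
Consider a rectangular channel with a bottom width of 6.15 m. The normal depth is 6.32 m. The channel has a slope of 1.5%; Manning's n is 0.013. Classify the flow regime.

supercritical

Flow area A = b·y = 6.15 × 6.32 = 38.87 m². Wetted perimeter P = b + 2y = 6.15 + 2×6.32 = 18.79 m.
Hydraulic radius R = A/P = 38.87/18.79 = 2.069 m.
V = (1/n) R^(2/3) √S = (1/0.013) × 2.069^(2/3) × √0.015 = 15.29 m/s. Hydraulic depth D_h = A/T = 38.87/6.15 = 6.32 m.
Froude number Fr = V/√(g·D_h) = 15.29/√(9.81×6.32) = 1.94, which is greater than 1, so the flow is supercritical.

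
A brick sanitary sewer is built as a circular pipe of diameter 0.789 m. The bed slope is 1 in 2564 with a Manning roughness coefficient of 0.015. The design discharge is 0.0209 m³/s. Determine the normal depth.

y_n = 0.165 m

Manning's equation rearranged: A R^(2/3) = nQ / (1·√S) = 0.015 × 0.0209 / (√0.00039) = 0.01587.
Trying y = 0.201 m: A R^(2/3) = 0.02356 — over.
Trying y = 0.165 m: A R^(2/3) = 0.01588 — ≈ 0.01587.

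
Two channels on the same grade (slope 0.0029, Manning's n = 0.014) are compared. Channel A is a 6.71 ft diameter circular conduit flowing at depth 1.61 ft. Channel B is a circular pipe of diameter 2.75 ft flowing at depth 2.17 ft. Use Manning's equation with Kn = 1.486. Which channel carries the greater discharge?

channel A

Channel A: For a circular section of diameter D = 6.71 ft at depth y = 1.61 ft, the central angle is θ = 2 arccos(1 − 2y/D) = 2.048 rad. Then A = (D²/8)(θ − sin θ) = 6.524 ft² and P = Dθ/2 = 6.87 ft. Hydraulic radius R = A/P = 6.524/6.87 = 0.9496 ft. Q_A = (1.486/0.014)·6.524·0.9496^(2/3)·√0.0029 = 36.03 ft³/s.
Channel B: For a circular section of diameter D = 2.75 ft at depth y = 2.17 ft, the central angle is θ = 2 arccos(1 − 2y/D) = 4.375 rad. Then A = (D²/8)(θ − sin θ) = 5.027 ft² and P = Dθ/2 = 6.015 ft. Hydraulic radius R = A/P = 5.027/6.015 = 0.8358 ft. Q_B = (1.486/0.014)·5.027·0.8358^(2/3)·√0.0029 = 25.5 ft³/s.
Q_A = 36.03 ft³/s vs Q_B = 25.5 ft³/s, so channel A carries more.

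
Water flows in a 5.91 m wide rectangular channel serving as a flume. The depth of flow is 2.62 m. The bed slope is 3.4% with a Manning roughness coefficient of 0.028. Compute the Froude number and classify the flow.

Flow area A = b·y = 5.91 × 2.62 = 15.48 m². Wetted perimeter P = b + 2y = 5.91 + 2×2.62 = 11.15 m.
Hydraulic radius R = A/P = 15.48/11.15 = 1.389 m.
V = (1/n) R^(2/3) √S = (1/0.028) × 1.389^(2/3) × √0.034 = 8.197 m/s. Hydraulic depth D_h = A/T = 15.48/5.91 = 2.62 m.
Froude number Fr = V/√(g·D_h) = 8.197/√(9.81×2.62) = 1.62, which is greater than 1, so the flow is supercritical.

supercritical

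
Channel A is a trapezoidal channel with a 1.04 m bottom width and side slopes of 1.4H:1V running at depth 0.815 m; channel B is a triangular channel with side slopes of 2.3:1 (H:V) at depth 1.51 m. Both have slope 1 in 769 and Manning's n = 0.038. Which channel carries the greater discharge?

channel B

Channel A: With bottom width b = 1.04 m and side slope z = 1.4: A = (b + zy)y = (1.04 + 1.4×0.815)×0.815 = 1.778 m²; P = b + 2y√(1+z²) = 1.04 + 2×0.815×1.72 = 3.844 m. Hydraulic radius R = A/P = 1.778/3.844 = 0.4624 m. Q_A = (1/0.038)·1.778·0.4624^(2/3)·√0.0013 = 1.009 m³/s.
Channel B: For a triangular section with side slope z = 2.3: A = zy² = 2.3×1.51² = 5.244 m²; P = 2y√(1+z²) = 2×1.51×2.508 = 7.574 m. Hydraulic radius R = A/P = 5.244/7.574 = 0.6924 m. Q_B = (1/0.038)·5.244·0.6924^(2/3)·√0.0013 = 3.895 m³/s.
Q_A = 1.009 m³/s vs Q_B = 3.895 m³/s, so channel B carries more.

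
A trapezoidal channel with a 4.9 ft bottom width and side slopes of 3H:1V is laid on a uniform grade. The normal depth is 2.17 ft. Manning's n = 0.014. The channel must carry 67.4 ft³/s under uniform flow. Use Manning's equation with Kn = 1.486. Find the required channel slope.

With bottom width b = 4.9 ft and side slope z = 3: A = (b + zy)y = (4.9 + 3×2.17)×2.17 = 24.76 ft²; P = b + 2y√(1+z²) = 4.9 + 2×2.17×3.162 = 18.62 ft.
Hydraulic radius R = A/P = 24.76/18.62 = 1.329 ft.
From Manning's equation, S = [nQ / (1.486 A R^(2/3))]² = [0.014 × 67.4 / (1.486 × 24.76 × 1.329^(2/3))]² = 0.00045.

S = 0.00045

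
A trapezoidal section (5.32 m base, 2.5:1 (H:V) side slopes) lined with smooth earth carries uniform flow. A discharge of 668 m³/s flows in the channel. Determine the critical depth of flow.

At critical depth, Q² T / (g A³) = 1, i.e. A³/T = Q²/g = 668²/9.81 = 45490.
Trying y = 6.49 m: A³/T = 72380 — too large.
Trying y = 5.84 m: A³/T = 45610 — close enough.

y_c = 5.84 m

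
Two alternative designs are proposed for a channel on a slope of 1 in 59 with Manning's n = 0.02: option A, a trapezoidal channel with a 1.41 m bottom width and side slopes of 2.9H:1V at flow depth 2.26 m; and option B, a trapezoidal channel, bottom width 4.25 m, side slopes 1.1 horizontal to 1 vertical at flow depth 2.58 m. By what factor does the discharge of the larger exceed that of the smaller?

1.21

Channel A: With bottom width b = 1.41 m and side slope z = 2.9: A = (b + zy)y = (1.41 + 2.9×2.26)×2.26 = 18 m²; P = b + 2y√(1+z²) = 1.41 + 2×2.26×3.068 = 15.28 m. Hydraulic radius R = A/P = 18/15.28 = 1.178 m. Q_A = (1/0.02)·18·1.178^(2/3)·√0.01695 = 130.7 m³/s.
Channel B: With bottom width b = 4.25 m and side slope z = 1.1: A = (b + zy)y = (4.25 + 1.1×2.58)×2.58 = 18.29 m²; P = b + 2y√(1+z²) = 4.25 + 2×2.58×1.487 = 11.92 m. Hydraulic radius R = A/P = 18.29/11.92 = 1.534 m. Q_B = (1/0.02)·18.29·1.534^(2/3)·√0.01695 = 158.3 m³/s.
The larger discharge is 158.3 m³/s and the smaller is 130.7 m³/s; the ratio is 1.21.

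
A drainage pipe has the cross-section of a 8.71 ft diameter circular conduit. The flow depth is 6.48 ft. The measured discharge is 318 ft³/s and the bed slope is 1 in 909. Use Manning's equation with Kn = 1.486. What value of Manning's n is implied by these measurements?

n = 0.014

For a circular section of diameter D = 8.71 ft at depth y = 6.48 ft, the central angle is θ = 2 arccos(1 − 2y/D) = 4.161 rad. Then A = (D²/8)(θ − sin θ) = 47.54 ft² and P = Dθ/2 = 18.12 ft.
Hydraulic radius R = A/P = 47.54/18.12 = 2.623 ft.
Rearranging Manning's equation: n = (1.486/Q) A R^(2/3) S^(1/2) = (1.486/318) × 47.54 × 2.623^(2/3) × √0.0011 = 0.014.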